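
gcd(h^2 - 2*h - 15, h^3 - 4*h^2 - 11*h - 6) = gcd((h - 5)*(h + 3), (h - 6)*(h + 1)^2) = 1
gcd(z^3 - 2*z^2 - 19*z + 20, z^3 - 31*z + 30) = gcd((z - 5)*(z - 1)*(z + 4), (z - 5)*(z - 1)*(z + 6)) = z^2 - 6*z + 5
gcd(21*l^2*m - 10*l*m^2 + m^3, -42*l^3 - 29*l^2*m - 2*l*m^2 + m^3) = 7*l - m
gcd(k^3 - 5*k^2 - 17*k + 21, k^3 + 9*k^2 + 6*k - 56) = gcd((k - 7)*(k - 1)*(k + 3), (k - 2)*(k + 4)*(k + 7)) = 1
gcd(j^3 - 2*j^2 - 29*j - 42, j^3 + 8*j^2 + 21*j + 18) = j^2 + 5*j + 6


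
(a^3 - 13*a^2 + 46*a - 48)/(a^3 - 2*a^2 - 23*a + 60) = (a^2 - 10*a + 16)/(a^2 + a - 20)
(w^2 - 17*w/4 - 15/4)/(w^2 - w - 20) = (w + 3/4)/(w + 4)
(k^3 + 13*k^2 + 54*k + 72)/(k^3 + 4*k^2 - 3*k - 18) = (k^2 + 10*k + 24)/(k^2 + k - 6)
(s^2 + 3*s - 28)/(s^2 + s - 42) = (s - 4)/(s - 6)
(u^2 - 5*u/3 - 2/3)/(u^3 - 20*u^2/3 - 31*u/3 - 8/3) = (u - 2)/(u^2 - 7*u - 8)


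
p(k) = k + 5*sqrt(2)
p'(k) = 1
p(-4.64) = 2.43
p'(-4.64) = 1.00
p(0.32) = 7.39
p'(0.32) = 1.00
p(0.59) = 7.66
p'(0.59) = 1.00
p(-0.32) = 6.75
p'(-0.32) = 1.00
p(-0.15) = 6.92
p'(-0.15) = 1.00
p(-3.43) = 3.64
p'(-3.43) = 1.00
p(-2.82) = 4.25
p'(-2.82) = 1.00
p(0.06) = 7.13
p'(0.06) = 1.00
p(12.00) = 19.07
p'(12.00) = 1.00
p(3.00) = 10.07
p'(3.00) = 1.00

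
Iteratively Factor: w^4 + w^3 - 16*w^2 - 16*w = (w + 1)*(w^3 - 16*w) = (w - 4)*(w + 1)*(w^2 + 4*w) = w*(w - 4)*(w + 1)*(w + 4)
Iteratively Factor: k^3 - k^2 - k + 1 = (k - 1)*(k^2 - 1) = (k - 1)^2*(k + 1)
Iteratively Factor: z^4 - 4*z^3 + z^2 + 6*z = (z - 2)*(z^3 - 2*z^2 - 3*z) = (z - 3)*(z - 2)*(z^2 + z) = z*(z - 3)*(z - 2)*(z + 1)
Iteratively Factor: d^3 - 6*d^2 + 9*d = (d - 3)*(d^2 - 3*d) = d*(d - 3)*(d - 3)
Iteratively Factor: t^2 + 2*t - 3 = (t - 1)*(t + 3)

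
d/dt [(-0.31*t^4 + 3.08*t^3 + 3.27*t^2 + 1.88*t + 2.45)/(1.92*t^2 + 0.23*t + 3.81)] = (-1.1904*t^5 + 5.6997*t^4 - 3.3076*t^3 + 32.3469*t^2 + 15.5094*t + 6.5993)/(3.6864*t^4 + 0.8832*t^3 + 14.6833*t^2 + 1.7526*t + 14.5161)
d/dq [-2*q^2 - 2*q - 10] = -4*q - 2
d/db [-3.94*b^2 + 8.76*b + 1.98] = 8.76 - 7.88*b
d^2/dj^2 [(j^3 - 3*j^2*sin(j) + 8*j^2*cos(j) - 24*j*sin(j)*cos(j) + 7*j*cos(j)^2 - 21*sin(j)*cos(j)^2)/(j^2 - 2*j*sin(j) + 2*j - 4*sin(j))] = ((j + 2)^2*(j - 2*sin(j))^2*(12*j^2*sin(j) - 32*j^2*cos(j) - 128*j*sin(j) + 192*j*sin(2*j) - 48*j*cos(j) - 56*j*cos(2*j) + 24*j - 3*sin(j) - 56*sin(2*j) + 189*sin(3*j) + 64*cos(j) - 192*cos(2*j))/4 - (2*(j*sin(j) - 2*sqrt(2)*cos(j + pi/4) + 1)*(j^3 - 3*j^2*sin(j) + 8*j^2*cos(j) - 12*j*sin(2*j) + 7*j*cos(j)^2 - 21*sin(j)*cos(j)^2) + (j*cos(j) - j + sin(j) + 2*cos(j) - 1)*(32*j^2*sin(j) + 12*j^2*cos(j) - 12*j^2 + 24*j*sin(j) + 28*j*sin(2*j) - 64*j*cos(j) + 96*j*cos(2*j) + 48*sin(2*j) + 21*cos(j) - 14*cos(2*j) + 63*cos(3*j) - 14))*(j^2 - 2*j*sin(j) + 2*j - 4*sin(j)) + 8*(j*cos(j) - j + sin(j) + 2*cos(j) - 1)^2*(j^3 - 3*j^2*sin(j) + 8*j^2*cos(j) - 12*j*sin(2*j) + 7*j*cos(j)^2 - 21*sin(j)*cos(j)^2))/((j + 2)^3*(j - 2*sin(j))^3)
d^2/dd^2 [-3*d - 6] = 0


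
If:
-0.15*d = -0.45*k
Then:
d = 3.0*k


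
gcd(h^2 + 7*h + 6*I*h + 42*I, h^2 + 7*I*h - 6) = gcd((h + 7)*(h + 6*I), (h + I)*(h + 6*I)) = h + 6*I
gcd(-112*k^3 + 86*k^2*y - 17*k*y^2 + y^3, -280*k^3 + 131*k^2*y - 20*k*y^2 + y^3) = 56*k^2 - 15*k*y + y^2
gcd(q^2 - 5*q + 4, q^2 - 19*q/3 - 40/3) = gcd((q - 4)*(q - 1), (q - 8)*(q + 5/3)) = 1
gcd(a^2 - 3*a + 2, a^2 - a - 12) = 1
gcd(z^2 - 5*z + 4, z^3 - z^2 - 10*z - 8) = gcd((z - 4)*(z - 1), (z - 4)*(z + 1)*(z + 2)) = z - 4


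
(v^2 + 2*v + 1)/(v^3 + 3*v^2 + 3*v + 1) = 1/(v + 1)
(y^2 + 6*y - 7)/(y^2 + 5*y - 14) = (y - 1)/(y - 2)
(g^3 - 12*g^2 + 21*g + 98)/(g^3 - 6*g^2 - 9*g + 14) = (g - 7)/(g - 1)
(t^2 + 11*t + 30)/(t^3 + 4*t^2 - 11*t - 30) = (t + 6)/(t^2 - t - 6)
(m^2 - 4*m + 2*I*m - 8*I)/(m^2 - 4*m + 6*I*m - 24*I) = (m + 2*I)/(m + 6*I)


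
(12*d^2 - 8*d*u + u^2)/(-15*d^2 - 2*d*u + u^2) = (-12*d^2 + 8*d*u - u^2)/(15*d^2 + 2*d*u - u^2)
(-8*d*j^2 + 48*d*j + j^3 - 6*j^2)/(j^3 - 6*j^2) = (-8*d + j)/j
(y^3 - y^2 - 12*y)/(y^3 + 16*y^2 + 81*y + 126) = y*(y - 4)/(y^2 + 13*y + 42)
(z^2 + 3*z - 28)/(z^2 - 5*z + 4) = (z + 7)/(z - 1)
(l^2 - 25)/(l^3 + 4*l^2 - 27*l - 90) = (l + 5)/(l^2 + 9*l + 18)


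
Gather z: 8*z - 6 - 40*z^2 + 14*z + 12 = -40*z^2 + 22*z + 6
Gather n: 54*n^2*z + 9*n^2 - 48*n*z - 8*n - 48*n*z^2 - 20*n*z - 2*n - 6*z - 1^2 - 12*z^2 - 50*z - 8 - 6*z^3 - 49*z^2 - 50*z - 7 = n^2*(54*z + 9) + n*(-48*z^2 - 68*z - 10) - 6*z^3 - 61*z^2 - 106*z - 16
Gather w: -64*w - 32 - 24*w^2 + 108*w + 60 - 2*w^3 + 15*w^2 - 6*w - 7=-2*w^3 - 9*w^2 + 38*w + 21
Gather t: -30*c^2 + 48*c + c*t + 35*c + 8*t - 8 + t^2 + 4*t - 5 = -30*c^2 + 83*c + t^2 + t*(c + 12) - 13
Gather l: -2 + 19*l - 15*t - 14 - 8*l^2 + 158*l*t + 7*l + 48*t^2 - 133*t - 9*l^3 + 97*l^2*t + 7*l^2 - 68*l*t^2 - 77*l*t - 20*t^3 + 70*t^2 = -9*l^3 + l^2*(97*t - 1) + l*(-68*t^2 + 81*t + 26) - 20*t^3 + 118*t^2 - 148*t - 16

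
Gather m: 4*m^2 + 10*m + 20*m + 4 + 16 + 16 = 4*m^2 + 30*m + 36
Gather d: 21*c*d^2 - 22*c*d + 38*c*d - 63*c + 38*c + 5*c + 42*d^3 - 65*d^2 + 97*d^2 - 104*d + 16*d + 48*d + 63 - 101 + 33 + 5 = -20*c + 42*d^3 + d^2*(21*c + 32) + d*(16*c - 40)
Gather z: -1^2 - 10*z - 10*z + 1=-20*z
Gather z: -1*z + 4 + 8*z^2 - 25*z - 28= 8*z^2 - 26*z - 24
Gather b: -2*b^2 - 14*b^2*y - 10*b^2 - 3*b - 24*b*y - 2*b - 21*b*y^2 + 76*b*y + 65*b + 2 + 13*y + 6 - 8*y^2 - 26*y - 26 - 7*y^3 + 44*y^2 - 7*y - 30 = b^2*(-14*y - 12) + b*(-21*y^2 + 52*y + 60) - 7*y^3 + 36*y^2 - 20*y - 48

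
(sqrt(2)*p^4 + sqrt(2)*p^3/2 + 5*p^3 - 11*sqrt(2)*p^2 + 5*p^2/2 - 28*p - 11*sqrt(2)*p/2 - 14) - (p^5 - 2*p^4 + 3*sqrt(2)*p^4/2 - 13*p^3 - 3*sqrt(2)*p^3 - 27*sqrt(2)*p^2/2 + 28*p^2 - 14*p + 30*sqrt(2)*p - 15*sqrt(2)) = -p^5 - sqrt(2)*p^4/2 + 2*p^4 + 7*sqrt(2)*p^3/2 + 18*p^3 - 51*p^2/2 + 5*sqrt(2)*p^2/2 - 71*sqrt(2)*p/2 - 14*p - 14 + 15*sqrt(2)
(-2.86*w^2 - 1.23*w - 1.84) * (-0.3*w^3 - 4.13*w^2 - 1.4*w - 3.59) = 0.858*w^5 + 12.1808*w^4 + 9.6359*w^3 + 19.5886*w^2 + 6.9917*w + 6.6056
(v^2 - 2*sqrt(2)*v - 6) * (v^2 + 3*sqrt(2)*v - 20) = v^4 + sqrt(2)*v^3 - 38*v^2 + 22*sqrt(2)*v + 120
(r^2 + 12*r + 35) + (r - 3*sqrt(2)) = r^2 + 13*r - 3*sqrt(2) + 35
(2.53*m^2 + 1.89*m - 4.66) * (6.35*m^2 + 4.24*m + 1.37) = 16.0655*m^4 + 22.7287*m^3 - 18.1113*m^2 - 17.1691*m - 6.3842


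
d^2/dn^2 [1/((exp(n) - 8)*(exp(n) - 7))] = (4*exp(3*n) - 45*exp(2*n) + exp(n) + 840)*exp(n)/(exp(6*n) - 45*exp(5*n) + 843*exp(4*n) - 8415*exp(3*n) + 47208*exp(2*n) - 141120*exp(n) + 175616)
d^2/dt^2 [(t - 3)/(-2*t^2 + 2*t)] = (t*(t - 1)*(3*t - 4) - (t - 3)*(2*t - 1)^2)/(t^3*(t - 1)^3)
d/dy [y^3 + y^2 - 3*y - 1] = 3*y^2 + 2*y - 3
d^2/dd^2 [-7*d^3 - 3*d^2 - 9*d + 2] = -42*d - 6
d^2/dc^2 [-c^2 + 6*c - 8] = -2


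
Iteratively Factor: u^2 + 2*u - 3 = (u + 3)*(u - 1)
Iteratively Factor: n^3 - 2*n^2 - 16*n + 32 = (n + 4)*(n^2 - 6*n + 8) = (n - 2)*(n + 4)*(n - 4)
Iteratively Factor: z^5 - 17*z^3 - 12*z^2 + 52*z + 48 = (z + 3)*(z^4 - 3*z^3 - 8*z^2 + 12*z + 16) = (z + 1)*(z + 3)*(z^3 - 4*z^2 - 4*z + 16) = (z + 1)*(z + 2)*(z + 3)*(z^2 - 6*z + 8) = (z - 4)*(z + 1)*(z + 2)*(z + 3)*(z - 2)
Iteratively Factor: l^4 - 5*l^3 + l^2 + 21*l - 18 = (l - 3)*(l^3 - 2*l^2 - 5*l + 6) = (l - 3)*(l - 1)*(l^2 - l - 6) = (l - 3)^2*(l - 1)*(l + 2)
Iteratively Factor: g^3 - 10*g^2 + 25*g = (g)*(g^2 - 10*g + 25) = g*(g - 5)*(g - 5)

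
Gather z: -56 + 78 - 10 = 12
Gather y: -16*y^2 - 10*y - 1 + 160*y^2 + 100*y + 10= 144*y^2 + 90*y + 9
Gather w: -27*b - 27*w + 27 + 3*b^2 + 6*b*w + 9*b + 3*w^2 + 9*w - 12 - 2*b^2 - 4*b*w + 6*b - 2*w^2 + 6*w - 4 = b^2 - 12*b + w^2 + w*(2*b - 12) + 11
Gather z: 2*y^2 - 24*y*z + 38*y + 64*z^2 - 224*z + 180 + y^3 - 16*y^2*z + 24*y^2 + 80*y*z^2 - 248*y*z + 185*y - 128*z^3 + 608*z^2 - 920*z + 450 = y^3 + 26*y^2 + 223*y - 128*z^3 + z^2*(80*y + 672) + z*(-16*y^2 - 272*y - 1144) + 630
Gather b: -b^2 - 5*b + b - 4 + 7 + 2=-b^2 - 4*b + 5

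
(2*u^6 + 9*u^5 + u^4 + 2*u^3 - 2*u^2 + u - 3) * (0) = 0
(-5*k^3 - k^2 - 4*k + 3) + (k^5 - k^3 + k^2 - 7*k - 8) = k^5 - 6*k^3 - 11*k - 5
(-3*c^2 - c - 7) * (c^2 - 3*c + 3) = -3*c^4 + 8*c^3 - 13*c^2 + 18*c - 21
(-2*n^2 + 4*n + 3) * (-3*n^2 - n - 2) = 6*n^4 - 10*n^3 - 9*n^2 - 11*n - 6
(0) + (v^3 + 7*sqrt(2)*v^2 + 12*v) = v^3 + 7*sqrt(2)*v^2 + 12*v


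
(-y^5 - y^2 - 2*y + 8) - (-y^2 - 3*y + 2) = -y^5 + y + 6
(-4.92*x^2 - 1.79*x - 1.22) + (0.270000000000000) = -4.92*x^2 - 1.79*x - 0.95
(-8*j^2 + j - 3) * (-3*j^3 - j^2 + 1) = 24*j^5 + 5*j^4 + 8*j^3 - 5*j^2 + j - 3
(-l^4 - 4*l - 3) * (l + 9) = -l^5 - 9*l^4 - 4*l^2 - 39*l - 27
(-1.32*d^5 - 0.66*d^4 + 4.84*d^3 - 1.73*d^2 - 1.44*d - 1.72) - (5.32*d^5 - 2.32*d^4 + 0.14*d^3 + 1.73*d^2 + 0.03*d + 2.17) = -6.64*d^5 + 1.66*d^4 + 4.7*d^3 - 3.46*d^2 - 1.47*d - 3.89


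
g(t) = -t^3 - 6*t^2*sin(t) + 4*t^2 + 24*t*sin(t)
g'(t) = -6*t^2*cos(t) - 3*t^2 - 12*t*sin(t) + 24*t*cos(t) + 8*t + 24*sin(t)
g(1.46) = 27.53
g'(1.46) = 14.19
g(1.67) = 29.73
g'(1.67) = 6.62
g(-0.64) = 12.54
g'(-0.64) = -39.56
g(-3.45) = 41.86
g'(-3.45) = 103.48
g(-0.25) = 1.84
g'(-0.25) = -15.04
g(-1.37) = 53.33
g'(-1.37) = -65.02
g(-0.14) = 0.57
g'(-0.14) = -8.21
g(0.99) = 17.90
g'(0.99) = 24.92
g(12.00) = -842.93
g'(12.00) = -757.67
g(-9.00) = 1342.31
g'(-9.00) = 270.21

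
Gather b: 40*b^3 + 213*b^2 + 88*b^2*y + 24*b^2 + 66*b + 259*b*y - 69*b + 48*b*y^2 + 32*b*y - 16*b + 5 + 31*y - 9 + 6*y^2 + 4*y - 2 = 40*b^3 + b^2*(88*y + 237) + b*(48*y^2 + 291*y - 19) + 6*y^2 + 35*y - 6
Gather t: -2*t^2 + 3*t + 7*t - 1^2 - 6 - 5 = -2*t^2 + 10*t - 12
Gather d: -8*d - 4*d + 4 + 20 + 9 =33 - 12*d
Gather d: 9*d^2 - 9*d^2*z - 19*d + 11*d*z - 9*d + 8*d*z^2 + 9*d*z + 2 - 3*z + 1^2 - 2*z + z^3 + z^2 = d^2*(9 - 9*z) + d*(8*z^2 + 20*z - 28) + z^3 + z^2 - 5*z + 3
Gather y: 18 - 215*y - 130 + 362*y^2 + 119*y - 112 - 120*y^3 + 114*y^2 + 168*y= -120*y^3 + 476*y^2 + 72*y - 224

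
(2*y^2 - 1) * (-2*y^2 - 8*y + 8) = -4*y^4 - 16*y^3 + 18*y^2 + 8*y - 8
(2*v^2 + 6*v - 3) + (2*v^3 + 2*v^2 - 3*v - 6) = 2*v^3 + 4*v^2 + 3*v - 9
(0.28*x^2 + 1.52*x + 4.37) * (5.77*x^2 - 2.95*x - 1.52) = 1.6156*x^4 + 7.9444*x^3 + 20.3053*x^2 - 15.2019*x - 6.6424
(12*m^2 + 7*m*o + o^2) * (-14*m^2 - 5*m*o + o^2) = -168*m^4 - 158*m^3*o - 37*m^2*o^2 + 2*m*o^3 + o^4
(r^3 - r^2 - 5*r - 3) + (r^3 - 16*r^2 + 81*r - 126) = 2*r^3 - 17*r^2 + 76*r - 129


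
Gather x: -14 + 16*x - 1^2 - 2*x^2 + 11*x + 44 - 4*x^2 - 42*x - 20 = -6*x^2 - 15*x + 9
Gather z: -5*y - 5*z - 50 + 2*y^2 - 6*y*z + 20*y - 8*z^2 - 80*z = 2*y^2 + 15*y - 8*z^2 + z*(-6*y - 85) - 50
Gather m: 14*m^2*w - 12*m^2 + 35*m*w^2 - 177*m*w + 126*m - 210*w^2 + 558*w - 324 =m^2*(14*w - 12) + m*(35*w^2 - 177*w + 126) - 210*w^2 + 558*w - 324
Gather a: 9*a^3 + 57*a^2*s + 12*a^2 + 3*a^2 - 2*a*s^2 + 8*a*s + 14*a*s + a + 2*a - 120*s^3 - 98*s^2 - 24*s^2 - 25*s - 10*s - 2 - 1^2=9*a^3 + a^2*(57*s + 15) + a*(-2*s^2 + 22*s + 3) - 120*s^3 - 122*s^2 - 35*s - 3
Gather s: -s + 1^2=1 - s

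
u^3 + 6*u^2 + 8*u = u*(u + 2)*(u + 4)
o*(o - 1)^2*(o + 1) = o^4 - o^3 - o^2 + o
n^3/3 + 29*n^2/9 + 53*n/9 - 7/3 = (n/3 + 1)*(n - 1/3)*(n + 7)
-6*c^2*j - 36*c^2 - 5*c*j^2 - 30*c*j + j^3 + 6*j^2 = (-6*c + j)*(c + j)*(j + 6)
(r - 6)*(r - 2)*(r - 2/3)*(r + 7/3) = r^4 - 19*r^3/3 - 26*r^2/9 + 292*r/9 - 56/3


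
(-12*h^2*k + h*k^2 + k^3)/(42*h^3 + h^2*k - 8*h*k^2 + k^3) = k*(-4*h - k)/(14*h^2 + 5*h*k - k^2)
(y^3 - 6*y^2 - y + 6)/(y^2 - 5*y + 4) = (y^2 - 5*y - 6)/(y - 4)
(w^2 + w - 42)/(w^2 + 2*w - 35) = (w - 6)/(w - 5)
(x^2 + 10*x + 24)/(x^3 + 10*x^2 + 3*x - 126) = (x + 4)/(x^2 + 4*x - 21)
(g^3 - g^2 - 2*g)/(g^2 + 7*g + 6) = g*(g - 2)/(g + 6)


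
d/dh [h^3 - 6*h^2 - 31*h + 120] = 3*h^2 - 12*h - 31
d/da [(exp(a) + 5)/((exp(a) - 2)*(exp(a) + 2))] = (-exp(2*a) - 10*exp(a) - 4)*exp(a)/(exp(4*a) - 8*exp(2*a) + 16)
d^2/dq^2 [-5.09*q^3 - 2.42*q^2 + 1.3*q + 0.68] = -30.54*q - 4.84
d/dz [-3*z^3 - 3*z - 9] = -9*z^2 - 3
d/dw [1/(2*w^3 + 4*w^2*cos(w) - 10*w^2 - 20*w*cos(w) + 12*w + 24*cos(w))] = (w^2*sin(w) - 3*w^2/2 - 5*w*sin(w) - 2*w*cos(w) + 5*w + 6*sin(w) + 5*cos(w) - 3)/((w - 3)^2*(w - 2)^2*(w + 2*cos(w))^2)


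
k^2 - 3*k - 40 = (k - 8)*(k + 5)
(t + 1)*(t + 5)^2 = t^3 + 11*t^2 + 35*t + 25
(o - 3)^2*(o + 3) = o^3 - 3*o^2 - 9*o + 27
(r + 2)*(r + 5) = r^2 + 7*r + 10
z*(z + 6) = z^2 + 6*z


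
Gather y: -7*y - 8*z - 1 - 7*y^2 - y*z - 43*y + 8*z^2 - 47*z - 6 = -7*y^2 + y*(-z - 50) + 8*z^2 - 55*z - 7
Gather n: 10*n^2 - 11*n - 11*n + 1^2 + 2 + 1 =10*n^2 - 22*n + 4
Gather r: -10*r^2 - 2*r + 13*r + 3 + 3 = -10*r^2 + 11*r + 6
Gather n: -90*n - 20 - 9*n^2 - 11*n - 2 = -9*n^2 - 101*n - 22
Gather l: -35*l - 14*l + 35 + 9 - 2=42 - 49*l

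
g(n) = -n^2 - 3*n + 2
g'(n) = -2*n - 3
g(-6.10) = -16.91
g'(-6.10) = 9.20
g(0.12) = 1.63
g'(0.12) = -3.24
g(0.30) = 1.01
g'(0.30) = -3.60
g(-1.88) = 4.11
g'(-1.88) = 0.76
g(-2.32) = 3.58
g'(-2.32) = 1.64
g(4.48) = -31.51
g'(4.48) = -11.96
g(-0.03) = 2.09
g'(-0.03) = -2.94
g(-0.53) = 3.31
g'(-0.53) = -1.94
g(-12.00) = -106.00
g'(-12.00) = 21.00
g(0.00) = 2.00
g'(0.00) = -3.00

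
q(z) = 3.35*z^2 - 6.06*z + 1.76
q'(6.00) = 34.14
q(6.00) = 86.00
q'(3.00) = 14.04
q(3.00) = 13.73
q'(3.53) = 17.59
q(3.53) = 22.11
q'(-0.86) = -11.82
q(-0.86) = 9.45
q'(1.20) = 1.98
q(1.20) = -0.69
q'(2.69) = 11.96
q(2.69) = 9.70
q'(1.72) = 5.46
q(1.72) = 1.25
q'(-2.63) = -23.68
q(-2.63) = 40.87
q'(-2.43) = -22.34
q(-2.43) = 36.27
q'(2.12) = 8.14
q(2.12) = 3.97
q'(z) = 6.7*z - 6.06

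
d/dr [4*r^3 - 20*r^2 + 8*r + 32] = 12*r^2 - 40*r + 8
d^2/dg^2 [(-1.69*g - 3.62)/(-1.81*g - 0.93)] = (18.02941 - 1.77635683940025e-15*g)/(1.81*g + 0.93)^3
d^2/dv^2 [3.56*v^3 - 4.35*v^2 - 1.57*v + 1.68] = 21.36*v - 8.7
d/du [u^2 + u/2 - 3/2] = 2*u + 1/2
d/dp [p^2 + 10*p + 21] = 2*p + 10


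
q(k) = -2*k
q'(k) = -2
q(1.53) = -3.06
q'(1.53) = -2.00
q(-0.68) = 1.36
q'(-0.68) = -2.00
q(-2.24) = 4.48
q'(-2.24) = -2.00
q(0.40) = -0.80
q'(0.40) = -2.00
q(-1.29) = 2.58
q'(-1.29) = -2.00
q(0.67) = -1.34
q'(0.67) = -2.00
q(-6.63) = 13.26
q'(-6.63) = -2.00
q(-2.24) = 4.48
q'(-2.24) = -2.00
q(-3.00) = 6.00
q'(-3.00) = -2.00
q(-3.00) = 6.00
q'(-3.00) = -2.00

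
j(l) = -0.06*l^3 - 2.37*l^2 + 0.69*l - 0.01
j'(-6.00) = 22.65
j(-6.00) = -76.51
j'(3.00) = -15.15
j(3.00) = -20.89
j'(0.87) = -3.57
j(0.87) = -1.24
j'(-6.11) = 22.93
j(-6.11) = -79.02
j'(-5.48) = 21.26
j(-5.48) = -65.09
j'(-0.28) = 2.00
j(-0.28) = -0.39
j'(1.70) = -7.89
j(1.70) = -5.98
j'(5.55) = -31.16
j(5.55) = -79.44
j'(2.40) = -11.72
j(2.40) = -12.83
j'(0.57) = -2.07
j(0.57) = -0.40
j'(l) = -0.18*l^2 - 4.74*l + 0.69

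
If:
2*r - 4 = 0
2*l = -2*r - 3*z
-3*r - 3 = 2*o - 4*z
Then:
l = -3*z/2 - 2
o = 2*z - 9/2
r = 2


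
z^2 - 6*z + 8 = (z - 4)*(z - 2)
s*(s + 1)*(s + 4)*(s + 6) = s^4 + 11*s^3 + 34*s^2 + 24*s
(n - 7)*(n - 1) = n^2 - 8*n + 7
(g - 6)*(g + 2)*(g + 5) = g^3 + g^2 - 32*g - 60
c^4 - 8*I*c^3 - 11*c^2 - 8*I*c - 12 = (c - 6*I)*(c - 2*I)*(-I*c + 1)*(I*c + 1)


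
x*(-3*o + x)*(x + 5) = -3*o*x^2 - 15*o*x + x^3 + 5*x^2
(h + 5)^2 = h^2 + 10*h + 25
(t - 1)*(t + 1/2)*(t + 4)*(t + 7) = t^4 + 21*t^3/2 + 22*t^2 - 39*t/2 - 14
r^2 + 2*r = r*(r + 2)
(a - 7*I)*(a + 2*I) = a^2 - 5*I*a + 14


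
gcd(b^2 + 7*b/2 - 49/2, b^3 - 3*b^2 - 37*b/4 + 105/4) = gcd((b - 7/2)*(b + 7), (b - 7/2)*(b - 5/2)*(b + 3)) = b - 7/2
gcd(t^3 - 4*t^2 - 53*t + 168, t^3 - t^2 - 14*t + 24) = t - 3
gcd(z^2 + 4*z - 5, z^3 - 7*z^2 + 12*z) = 1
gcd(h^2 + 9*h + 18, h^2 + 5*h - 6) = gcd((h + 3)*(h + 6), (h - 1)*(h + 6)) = h + 6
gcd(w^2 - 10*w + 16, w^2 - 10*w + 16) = w^2 - 10*w + 16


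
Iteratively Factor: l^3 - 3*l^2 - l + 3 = (l - 3)*(l^2 - 1) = (l - 3)*(l - 1)*(l + 1)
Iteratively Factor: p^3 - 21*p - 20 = (p + 4)*(p^2 - 4*p - 5) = (p - 5)*(p + 4)*(p + 1)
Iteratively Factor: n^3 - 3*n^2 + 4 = (n - 2)*(n^2 - n - 2) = (n - 2)*(n + 1)*(n - 2)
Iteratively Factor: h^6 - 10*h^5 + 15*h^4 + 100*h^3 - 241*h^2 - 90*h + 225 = (h + 3)*(h^5 - 13*h^4 + 54*h^3 - 62*h^2 - 55*h + 75) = (h - 3)*(h + 3)*(h^4 - 10*h^3 + 24*h^2 + 10*h - 25) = (h - 3)*(h - 1)*(h + 3)*(h^3 - 9*h^2 + 15*h + 25) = (h - 5)*(h - 3)*(h - 1)*(h + 3)*(h^2 - 4*h - 5) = (h - 5)*(h - 3)*(h - 1)*(h + 1)*(h + 3)*(h - 5)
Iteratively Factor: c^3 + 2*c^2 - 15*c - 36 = (c - 4)*(c^2 + 6*c + 9) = (c - 4)*(c + 3)*(c + 3)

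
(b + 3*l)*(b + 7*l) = b^2 + 10*b*l + 21*l^2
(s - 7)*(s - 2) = s^2 - 9*s + 14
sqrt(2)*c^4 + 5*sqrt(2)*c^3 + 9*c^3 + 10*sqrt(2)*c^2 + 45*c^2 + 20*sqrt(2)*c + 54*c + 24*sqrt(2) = (c + 2)*(c + 3)*(c + 4*sqrt(2))*(sqrt(2)*c + 1)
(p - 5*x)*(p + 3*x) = p^2 - 2*p*x - 15*x^2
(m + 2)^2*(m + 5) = m^3 + 9*m^2 + 24*m + 20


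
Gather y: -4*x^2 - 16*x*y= -4*x^2 - 16*x*y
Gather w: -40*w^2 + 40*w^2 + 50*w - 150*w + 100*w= 0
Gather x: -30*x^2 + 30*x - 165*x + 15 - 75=-30*x^2 - 135*x - 60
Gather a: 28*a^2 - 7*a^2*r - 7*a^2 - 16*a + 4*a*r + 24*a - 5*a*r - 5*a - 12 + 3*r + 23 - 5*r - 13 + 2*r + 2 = a^2*(21 - 7*r) + a*(3 - r)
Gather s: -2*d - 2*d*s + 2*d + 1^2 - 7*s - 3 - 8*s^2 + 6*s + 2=-8*s^2 + s*(-2*d - 1)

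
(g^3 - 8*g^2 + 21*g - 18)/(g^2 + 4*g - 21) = (g^2 - 5*g + 6)/(g + 7)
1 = 1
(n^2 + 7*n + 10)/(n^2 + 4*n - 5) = (n + 2)/(n - 1)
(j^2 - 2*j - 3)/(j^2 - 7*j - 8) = (j - 3)/(j - 8)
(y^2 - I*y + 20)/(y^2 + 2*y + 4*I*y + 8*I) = (y - 5*I)/(y + 2)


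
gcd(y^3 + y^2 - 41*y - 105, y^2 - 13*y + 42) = y - 7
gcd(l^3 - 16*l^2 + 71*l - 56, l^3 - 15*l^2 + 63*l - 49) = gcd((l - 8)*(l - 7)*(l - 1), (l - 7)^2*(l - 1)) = l^2 - 8*l + 7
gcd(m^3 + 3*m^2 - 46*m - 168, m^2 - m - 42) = m^2 - m - 42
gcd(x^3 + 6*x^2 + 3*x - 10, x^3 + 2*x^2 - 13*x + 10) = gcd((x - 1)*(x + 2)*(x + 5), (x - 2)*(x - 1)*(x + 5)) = x^2 + 4*x - 5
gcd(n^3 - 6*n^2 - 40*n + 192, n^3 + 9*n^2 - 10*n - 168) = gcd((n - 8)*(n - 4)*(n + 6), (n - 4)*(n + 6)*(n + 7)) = n^2 + 2*n - 24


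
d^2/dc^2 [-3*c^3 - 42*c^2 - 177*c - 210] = -18*c - 84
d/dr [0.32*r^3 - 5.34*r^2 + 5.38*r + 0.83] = 0.96*r^2 - 10.68*r + 5.38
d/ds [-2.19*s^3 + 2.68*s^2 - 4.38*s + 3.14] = -6.57*s^2 + 5.36*s - 4.38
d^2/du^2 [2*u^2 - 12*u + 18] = 4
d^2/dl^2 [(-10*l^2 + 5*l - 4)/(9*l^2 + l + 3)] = 2*(495*l^3 - 162*l^2 - 513*l - 1)/(729*l^6 + 243*l^5 + 756*l^4 + 163*l^3 + 252*l^2 + 27*l + 27)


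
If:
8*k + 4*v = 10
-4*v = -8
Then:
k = 1/4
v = 2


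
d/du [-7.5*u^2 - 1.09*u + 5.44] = -15.0*u - 1.09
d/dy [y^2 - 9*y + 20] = 2*y - 9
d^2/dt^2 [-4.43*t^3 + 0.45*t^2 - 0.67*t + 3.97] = 0.9 - 26.58*t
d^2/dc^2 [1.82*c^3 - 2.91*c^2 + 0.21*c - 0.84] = 10.92*c - 5.82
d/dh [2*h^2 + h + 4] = 4*h + 1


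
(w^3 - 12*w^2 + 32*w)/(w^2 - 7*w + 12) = w*(w - 8)/(w - 3)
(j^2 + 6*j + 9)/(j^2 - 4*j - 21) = (j + 3)/(j - 7)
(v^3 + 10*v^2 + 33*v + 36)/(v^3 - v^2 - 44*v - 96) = (v + 3)/(v - 8)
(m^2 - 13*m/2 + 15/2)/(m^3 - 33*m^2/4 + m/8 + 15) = 4*(m - 5)/(4*m^2 - 27*m - 40)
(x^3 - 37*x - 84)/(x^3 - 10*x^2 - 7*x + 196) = (x + 3)/(x - 7)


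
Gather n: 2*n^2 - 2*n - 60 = 2*n^2 - 2*n - 60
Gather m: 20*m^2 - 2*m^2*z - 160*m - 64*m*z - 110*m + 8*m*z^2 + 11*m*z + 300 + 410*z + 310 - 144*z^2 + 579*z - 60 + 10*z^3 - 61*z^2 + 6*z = m^2*(20 - 2*z) + m*(8*z^2 - 53*z - 270) + 10*z^3 - 205*z^2 + 995*z + 550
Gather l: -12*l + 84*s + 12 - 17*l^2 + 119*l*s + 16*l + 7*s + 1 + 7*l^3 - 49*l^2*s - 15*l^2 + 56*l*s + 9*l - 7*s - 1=7*l^3 + l^2*(-49*s - 32) + l*(175*s + 13) + 84*s + 12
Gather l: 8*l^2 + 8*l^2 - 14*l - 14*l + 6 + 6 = 16*l^2 - 28*l + 12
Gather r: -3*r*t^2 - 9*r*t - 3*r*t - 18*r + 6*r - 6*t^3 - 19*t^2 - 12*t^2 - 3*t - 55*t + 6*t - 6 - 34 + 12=r*(-3*t^2 - 12*t - 12) - 6*t^3 - 31*t^2 - 52*t - 28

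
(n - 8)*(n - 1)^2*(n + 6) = n^4 - 4*n^3 - 43*n^2 + 94*n - 48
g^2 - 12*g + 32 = (g - 8)*(g - 4)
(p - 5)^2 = p^2 - 10*p + 25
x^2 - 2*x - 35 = (x - 7)*(x + 5)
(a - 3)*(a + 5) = a^2 + 2*a - 15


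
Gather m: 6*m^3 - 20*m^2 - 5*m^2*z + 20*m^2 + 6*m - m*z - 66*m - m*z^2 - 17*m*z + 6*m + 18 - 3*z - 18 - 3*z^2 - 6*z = 6*m^3 - 5*m^2*z + m*(-z^2 - 18*z - 54) - 3*z^2 - 9*z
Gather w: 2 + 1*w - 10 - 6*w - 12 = -5*w - 20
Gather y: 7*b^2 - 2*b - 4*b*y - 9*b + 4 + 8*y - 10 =7*b^2 - 11*b + y*(8 - 4*b) - 6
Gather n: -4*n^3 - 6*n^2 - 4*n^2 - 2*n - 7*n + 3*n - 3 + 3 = -4*n^3 - 10*n^2 - 6*n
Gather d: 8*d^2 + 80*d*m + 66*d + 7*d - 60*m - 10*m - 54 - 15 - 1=8*d^2 + d*(80*m + 73) - 70*m - 70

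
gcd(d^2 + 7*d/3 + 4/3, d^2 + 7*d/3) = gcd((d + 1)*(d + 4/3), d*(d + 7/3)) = 1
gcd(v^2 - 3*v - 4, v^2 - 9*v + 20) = v - 4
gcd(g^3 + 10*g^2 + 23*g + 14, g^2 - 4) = g + 2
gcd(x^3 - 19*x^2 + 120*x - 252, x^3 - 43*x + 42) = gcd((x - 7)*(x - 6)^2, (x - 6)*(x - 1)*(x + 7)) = x - 6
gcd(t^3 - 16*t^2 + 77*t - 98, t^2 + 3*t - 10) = t - 2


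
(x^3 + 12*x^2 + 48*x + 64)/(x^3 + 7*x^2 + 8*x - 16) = (x + 4)/(x - 1)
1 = 1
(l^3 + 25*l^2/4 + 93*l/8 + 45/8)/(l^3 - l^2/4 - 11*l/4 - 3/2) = (l^2 + 11*l/2 + 15/2)/(l^2 - l - 2)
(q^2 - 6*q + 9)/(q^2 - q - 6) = (q - 3)/(q + 2)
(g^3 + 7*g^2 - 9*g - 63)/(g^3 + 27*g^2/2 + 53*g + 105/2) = 2*(g^2 - 9)/(2*g^2 + 13*g + 15)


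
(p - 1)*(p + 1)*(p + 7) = p^3 + 7*p^2 - p - 7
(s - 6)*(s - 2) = s^2 - 8*s + 12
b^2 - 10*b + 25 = (b - 5)^2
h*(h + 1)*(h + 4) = h^3 + 5*h^2 + 4*h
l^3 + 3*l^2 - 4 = (l - 1)*(l + 2)^2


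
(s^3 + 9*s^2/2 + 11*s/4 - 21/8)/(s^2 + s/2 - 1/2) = (s^2 + 5*s + 21/4)/(s + 1)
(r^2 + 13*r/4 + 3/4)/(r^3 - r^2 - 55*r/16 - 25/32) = 8*(r + 3)/(8*r^2 - 10*r - 25)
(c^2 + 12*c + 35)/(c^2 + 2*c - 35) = (c + 5)/(c - 5)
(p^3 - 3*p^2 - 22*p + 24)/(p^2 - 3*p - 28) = (p^2 - 7*p + 6)/(p - 7)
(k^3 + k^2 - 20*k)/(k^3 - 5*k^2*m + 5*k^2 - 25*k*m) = (k - 4)/(k - 5*m)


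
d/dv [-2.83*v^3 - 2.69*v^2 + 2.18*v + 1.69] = -8.49*v^2 - 5.38*v + 2.18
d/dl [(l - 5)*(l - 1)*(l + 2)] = 3*l^2 - 8*l - 7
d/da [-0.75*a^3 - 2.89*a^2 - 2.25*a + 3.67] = -2.25*a^2 - 5.78*a - 2.25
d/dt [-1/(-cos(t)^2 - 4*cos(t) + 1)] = 2*(cos(t) + 2)*sin(t)/(-sin(t)^2 + 4*cos(t))^2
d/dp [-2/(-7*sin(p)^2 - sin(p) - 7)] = -2*(14*sin(p) + 1)*cos(p)/(7*sin(p)^2 + sin(p) + 7)^2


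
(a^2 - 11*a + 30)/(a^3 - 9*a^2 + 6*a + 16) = (a^2 - 11*a + 30)/(a^3 - 9*a^2 + 6*a + 16)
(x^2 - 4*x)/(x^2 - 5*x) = (x - 4)/(x - 5)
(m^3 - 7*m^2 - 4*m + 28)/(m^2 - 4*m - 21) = (m^2 - 4)/(m + 3)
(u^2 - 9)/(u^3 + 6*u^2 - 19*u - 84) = (u - 3)/(u^2 + 3*u - 28)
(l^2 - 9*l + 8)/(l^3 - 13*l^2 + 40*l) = (l - 1)/(l*(l - 5))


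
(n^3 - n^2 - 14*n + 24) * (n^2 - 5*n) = n^5 - 6*n^4 - 9*n^3 + 94*n^2 - 120*n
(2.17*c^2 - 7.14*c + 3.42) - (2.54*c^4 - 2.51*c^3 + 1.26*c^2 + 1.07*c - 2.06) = -2.54*c^4 + 2.51*c^3 + 0.91*c^2 - 8.21*c + 5.48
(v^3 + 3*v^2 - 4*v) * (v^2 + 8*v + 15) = v^5 + 11*v^4 + 35*v^3 + 13*v^2 - 60*v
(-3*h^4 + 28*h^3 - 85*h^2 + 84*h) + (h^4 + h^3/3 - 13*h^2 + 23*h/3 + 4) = -2*h^4 + 85*h^3/3 - 98*h^2 + 275*h/3 + 4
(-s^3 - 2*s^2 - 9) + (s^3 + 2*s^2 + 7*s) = 7*s - 9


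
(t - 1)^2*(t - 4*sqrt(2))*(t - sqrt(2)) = t^4 - 5*sqrt(2)*t^3 - 2*t^3 + 9*t^2 + 10*sqrt(2)*t^2 - 16*t - 5*sqrt(2)*t + 8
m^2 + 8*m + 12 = (m + 2)*(m + 6)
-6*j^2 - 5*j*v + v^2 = (-6*j + v)*(j + v)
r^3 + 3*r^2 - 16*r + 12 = (r - 2)*(r - 1)*(r + 6)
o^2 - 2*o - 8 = (o - 4)*(o + 2)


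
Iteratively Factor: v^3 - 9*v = (v)*(v^2 - 9) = v*(v - 3)*(v + 3)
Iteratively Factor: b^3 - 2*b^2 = (b)*(b^2 - 2*b) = b*(b - 2)*(b)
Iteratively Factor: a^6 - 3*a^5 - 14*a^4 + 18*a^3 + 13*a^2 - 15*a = (a + 3)*(a^5 - 6*a^4 + 4*a^3 + 6*a^2 - 5*a) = a*(a + 3)*(a^4 - 6*a^3 + 4*a^2 + 6*a - 5) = a*(a + 1)*(a + 3)*(a^3 - 7*a^2 + 11*a - 5) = a*(a - 1)*(a + 1)*(a + 3)*(a^2 - 6*a + 5) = a*(a - 1)^2*(a + 1)*(a + 3)*(a - 5)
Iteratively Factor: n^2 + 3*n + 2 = (n + 2)*(n + 1)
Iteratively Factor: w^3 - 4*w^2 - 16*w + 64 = (w + 4)*(w^2 - 8*w + 16) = (w - 4)*(w + 4)*(w - 4)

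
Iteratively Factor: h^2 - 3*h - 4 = (h + 1)*(h - 4)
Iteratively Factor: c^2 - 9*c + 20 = (c - 5)*(c - 4)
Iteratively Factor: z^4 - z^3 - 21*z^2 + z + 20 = (z - 1)*(z^3 - 21*z - 20) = (z - 1)*(z + 4)*(z^2 - 4*z - 5) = (z - 5)*(z - 1)*(z + 4)*(z + 1)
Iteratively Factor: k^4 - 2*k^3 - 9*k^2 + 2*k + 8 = (k + 1)*(k^3 - 3*k^2 - 6*k + 8) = (k + 1)*(k + 2)*(k^2 - 5*k + 4) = (k - 4)*(k + 1)*(k + 2)*(k - 1)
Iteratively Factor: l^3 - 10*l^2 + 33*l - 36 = (l - 4)*(l^2 - 6*l + 9) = (l - 4)*(l - 3)*(l - 3)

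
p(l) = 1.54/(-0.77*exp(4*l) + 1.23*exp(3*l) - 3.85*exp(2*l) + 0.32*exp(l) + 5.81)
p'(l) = 1.54*(3.08*exp(4*l) - 3.69*exp(3*l) + 7.7*exp(2*l) - 0.32*exp(l))/(-0.77*exp(4*l) + 1.23*exp(3*l) - 3.85*exp(2*l) + 0.32*exp(l) + 5.81)^2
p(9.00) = 0.00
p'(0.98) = 0.16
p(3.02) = -0.00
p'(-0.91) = 0.05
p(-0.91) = 0.29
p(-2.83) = 0.26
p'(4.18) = 0.00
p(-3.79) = 0.26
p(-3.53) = 0.26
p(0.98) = -0.04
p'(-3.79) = -0.00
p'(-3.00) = 0.00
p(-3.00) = 0.26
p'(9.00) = 0.00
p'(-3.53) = -0.00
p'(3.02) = 0.00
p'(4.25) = 0.00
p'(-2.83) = 0.00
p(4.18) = -0.00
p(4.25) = -0.00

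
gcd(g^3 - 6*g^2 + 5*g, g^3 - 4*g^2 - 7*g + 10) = g^2 - 6*g + 5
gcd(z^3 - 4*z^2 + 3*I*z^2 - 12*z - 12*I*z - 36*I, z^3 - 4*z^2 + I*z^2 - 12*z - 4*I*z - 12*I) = z^2 - 4*z - 12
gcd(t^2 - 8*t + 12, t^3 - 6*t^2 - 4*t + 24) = t^2 - 8*t + 12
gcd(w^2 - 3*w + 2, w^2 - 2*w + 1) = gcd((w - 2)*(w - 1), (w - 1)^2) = w - 1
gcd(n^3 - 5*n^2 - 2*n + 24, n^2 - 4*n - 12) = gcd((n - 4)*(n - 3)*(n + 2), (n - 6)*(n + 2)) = n + 2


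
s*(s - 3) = s^2 - 3*s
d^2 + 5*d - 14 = (d - 2)*(d + 7)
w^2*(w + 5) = w^3 + 5*w^2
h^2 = h^2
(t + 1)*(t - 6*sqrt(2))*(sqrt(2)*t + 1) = sqrt(2)*t^3 - 11*t^2 + sqrt(2)*t^2 - 11*t - 6*sqrt(2)*t - 6*sqrt(2)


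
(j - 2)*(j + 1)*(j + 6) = j^3 + 5*j^2 - 8*j - 12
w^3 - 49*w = w*(w - 7)*(w + 7)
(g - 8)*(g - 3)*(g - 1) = g^3 - 12*g^2 + 35*g - 24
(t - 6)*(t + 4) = t^2 - 2*t - 24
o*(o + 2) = o^2 + 2*o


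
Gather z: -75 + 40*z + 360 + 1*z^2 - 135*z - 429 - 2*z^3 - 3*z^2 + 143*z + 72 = -2*z^3 - 2*z^2 + 48*z - 72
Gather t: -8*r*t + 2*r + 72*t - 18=2*r + t*(72 - 8*r) - 18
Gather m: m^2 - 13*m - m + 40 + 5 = m^2 - 14*m + 45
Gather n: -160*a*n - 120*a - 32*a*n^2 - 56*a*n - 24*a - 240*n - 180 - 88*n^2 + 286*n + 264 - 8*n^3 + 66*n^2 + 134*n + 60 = -144*a - 8*n^3 + n^2*(-32*a - 22) + n*(180 - 216*a) + 144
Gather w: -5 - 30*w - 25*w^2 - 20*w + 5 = -25*w^2 - 50*w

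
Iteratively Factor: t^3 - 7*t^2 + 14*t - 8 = (t - 2)*(t^2 - 5*t + 4) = (t - 4)*(t - 2)*(t - 1)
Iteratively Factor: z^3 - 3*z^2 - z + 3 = (z - 3)*(z^2 - 1) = (z - 3)*(z + 1)*(z - 1)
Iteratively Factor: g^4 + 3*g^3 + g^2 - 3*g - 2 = (g + 2)*(g^3 + g^2 - g - 1) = (g + 1)*(g + 2)*(g^2 - 1) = (g + 1)^2*(g + 2)*(g - 1)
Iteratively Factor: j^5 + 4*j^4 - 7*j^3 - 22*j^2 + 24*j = (j - 2)*(j^4 + 6*j^3 + 5*j^2 - 12*j) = (j - 2)*(j - 1)*(j^3 + 7*j^2 + 12*j) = j*(j - 2)*(j - 1)*(j^2 + 7*j + 12) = j*(j - 2)*(j - 1)*(j + 4)*(j + 3)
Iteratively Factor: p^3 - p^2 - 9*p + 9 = (p - 1)*(p^2 - 9) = (p - 1)*(p + 3)*(p - 3)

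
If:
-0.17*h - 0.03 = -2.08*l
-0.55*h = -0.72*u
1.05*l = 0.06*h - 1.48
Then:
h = -57.91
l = -4.72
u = -44.24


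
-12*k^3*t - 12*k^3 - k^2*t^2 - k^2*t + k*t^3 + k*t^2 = (-4*k + t)*(3*k + t)*(k*t + k)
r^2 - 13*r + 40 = (r - 8)*(r - 5)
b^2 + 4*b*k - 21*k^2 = (b - 3*k)*(b + 7*k)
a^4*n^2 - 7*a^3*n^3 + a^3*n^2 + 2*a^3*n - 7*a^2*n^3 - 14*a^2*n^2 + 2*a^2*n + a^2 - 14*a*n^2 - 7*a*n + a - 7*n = (a + 1)*(a - 7*n)*(a*n + 1)^2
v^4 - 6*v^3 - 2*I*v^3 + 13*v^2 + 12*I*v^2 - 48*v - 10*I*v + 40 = (v - 5)*(v - 1)*(v - 4*I)*(v + 2*I)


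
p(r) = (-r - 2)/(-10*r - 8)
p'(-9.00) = 0.00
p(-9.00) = 0.09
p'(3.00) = -0.00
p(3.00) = 0.13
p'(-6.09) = -0.00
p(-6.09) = 0.08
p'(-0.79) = -1200.00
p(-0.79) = 12.10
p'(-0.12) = -0.26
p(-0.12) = 0.28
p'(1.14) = -0.03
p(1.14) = 0.16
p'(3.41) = -0.01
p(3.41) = 0.13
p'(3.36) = -0.01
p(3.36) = 0.13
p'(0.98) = -0.04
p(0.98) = 0.17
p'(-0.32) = -0.52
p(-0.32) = 0.35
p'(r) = -1/(-10*r - 8) + 10*(-r - 2)/(-10*r - 8)^2 = -3/(25*r^2 + 40*r + 16)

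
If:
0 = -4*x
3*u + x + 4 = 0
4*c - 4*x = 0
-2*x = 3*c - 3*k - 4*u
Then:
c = 0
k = 16/9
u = -4/3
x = 0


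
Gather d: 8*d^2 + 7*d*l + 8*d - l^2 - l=8*d^2 + d*(7*l + 8) - l^2 - l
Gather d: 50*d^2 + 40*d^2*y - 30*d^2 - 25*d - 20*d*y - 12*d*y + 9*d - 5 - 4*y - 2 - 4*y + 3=d^2*(40*y + 20) + d*(-32*y - 16) - 8*y - 4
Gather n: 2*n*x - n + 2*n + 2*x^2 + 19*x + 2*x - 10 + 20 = n*(2*x + 1) + 2*x^2 + 21*x + 10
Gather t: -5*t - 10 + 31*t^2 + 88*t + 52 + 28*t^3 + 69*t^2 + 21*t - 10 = 28*t^3 + 100*t^2 + 104*t + 32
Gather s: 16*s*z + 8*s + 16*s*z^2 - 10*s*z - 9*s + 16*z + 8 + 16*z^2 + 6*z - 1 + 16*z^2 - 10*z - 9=s*(16*z^2 + 6*z - 1) + 32*z^2 + 12*z - 2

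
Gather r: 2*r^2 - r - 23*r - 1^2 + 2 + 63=2*r^2 - 24*r + 64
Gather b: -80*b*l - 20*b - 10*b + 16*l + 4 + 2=b*(-80*l - 30) + 16*l + 6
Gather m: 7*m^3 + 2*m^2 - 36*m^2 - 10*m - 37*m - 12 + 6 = 7*m^3 - 34*m^2 - 47*m - 6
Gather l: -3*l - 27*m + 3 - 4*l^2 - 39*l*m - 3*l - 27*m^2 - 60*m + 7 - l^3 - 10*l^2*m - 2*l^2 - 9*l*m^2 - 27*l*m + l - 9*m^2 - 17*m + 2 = -l^3 + l^2*(-10*m - 6) + l*(-9*m^2 - 66*m - 5) - 36*m^2 - 104*m + 12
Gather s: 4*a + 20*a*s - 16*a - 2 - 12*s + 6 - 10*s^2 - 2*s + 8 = -12*a - 10*s^2 + s*(20*a - 14) + 12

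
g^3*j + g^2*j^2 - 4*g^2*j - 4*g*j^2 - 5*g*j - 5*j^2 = (g - 5)*(g + j)*(g*j + j)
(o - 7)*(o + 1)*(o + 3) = o^3 - 3*o^2 - 25*o - 21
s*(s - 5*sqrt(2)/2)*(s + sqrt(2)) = s^3 - 3*sqrt(2)*s^2/2 - 5*s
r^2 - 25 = (r - 5)*(r + 5)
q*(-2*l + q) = -2*l*q + q^2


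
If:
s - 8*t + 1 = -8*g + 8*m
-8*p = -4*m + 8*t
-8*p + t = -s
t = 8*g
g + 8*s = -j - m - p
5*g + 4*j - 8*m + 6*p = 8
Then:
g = 171/26948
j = 114631/53896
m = 1265/26948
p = -1471/53896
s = -1813/6737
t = 342/6737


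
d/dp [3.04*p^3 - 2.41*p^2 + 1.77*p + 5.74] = 9.12*p^2 - 4.82*p + 1.77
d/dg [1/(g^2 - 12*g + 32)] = 2*(6 - g)/(g^2 - 12*g + 32)^2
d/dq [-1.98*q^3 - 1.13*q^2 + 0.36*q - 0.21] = -5.94*q^2 - 2.26*q + 0.36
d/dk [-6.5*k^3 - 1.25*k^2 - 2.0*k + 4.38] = -19.5*k^2 - 2.5*k - 2.0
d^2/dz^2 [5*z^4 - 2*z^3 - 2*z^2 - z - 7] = 60*z^2 - 12*z - 4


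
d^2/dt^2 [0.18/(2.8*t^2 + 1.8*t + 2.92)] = (-2.8224*t^2 - 1.8144*t + 0.18*(5.6*t + 1.8)*(11.2*t + 3.6) - 2.94336)/(2.8*t^2 + 1.8*t + 2.92)^3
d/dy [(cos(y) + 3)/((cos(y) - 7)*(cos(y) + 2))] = (-sin(y)^2 + 6*cos(y))*sin(y)/((cos(y) - 7)^2*(cos(y) + 2)^2)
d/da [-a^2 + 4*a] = 4 - 2*a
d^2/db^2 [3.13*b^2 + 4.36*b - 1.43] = 6.26000000000000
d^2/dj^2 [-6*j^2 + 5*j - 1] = -12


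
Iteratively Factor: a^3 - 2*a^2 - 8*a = (a - 4)*(a^2 + 2*a) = a*(a - 4)*(a + 2)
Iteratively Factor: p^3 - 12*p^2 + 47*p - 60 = (p - 4)*(p^2 - 8*p + 15) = (p - 4)*(p - 3)*(p - 5)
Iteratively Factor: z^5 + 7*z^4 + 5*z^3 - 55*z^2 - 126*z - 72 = (z + 2)*(z^4 + 5*z^3 - 5*z^2 - 45*z - 36) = (z - 3)*(z + 2)*(z^3 + 8*z^2 + 19*z + 12) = (z - 3)*(z + 2)*(z + 3)*(z^2 + 5*z + 4) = (z - 3)*(z + 2)*(z + 3)*(z + 4)*(z + 1)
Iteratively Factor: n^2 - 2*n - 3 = (n - 3)*(n + 1)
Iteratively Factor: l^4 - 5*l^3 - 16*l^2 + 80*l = (l)*(l^3 - 5*l^2 - 16*l + 80) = l*(l + 4)*(l^2 - 9*l + 20) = l*(l - 5)*(l + 4)*(l - 4)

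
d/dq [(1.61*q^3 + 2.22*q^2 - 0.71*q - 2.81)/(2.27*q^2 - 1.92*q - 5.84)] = (3.6547*q^4 - 6.1824*q^3 - 30.8579*q^2 - 13.1722*q - 1.2488)/(5.1529*q^4 - 8.7168*q^3 - 22.8272*q^2 + 22.4256*q + 34.1056)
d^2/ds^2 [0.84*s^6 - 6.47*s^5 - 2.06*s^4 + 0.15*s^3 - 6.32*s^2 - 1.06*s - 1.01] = 25.2*s^4 - 129.4*s^3 - 24.72*s^2 + 0.9*s - 12.64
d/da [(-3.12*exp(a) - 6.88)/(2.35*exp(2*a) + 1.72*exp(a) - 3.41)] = (7.332*exp(2*a) + 32.336*exp(a) + 22.4728)*exp(a)/(5.5225*exp(4*a) + 8.084*exp(3*a) - 13.0686*exp(2*a) - 11.7304*exp(a) + 11.6281)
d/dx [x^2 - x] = 2*x - 1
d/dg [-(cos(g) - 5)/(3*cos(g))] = 5*sin(g)/(3*cos(g)^2)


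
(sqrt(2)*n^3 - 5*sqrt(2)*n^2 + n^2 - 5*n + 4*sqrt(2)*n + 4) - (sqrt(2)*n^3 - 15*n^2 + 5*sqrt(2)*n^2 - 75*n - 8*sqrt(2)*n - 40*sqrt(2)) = -10*sqrt(2)*n^2 + 16*n^2 + 12*sqrt(2)*n + 70*n + 4 + 40*sqrt(2)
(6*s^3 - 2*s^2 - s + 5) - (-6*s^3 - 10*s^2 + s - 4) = 12*s^3 + 8*s^2 - 2*s + 9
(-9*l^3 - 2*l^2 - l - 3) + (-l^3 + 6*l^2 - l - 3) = -10*l^3 + 4*l^2 - 2*l - 6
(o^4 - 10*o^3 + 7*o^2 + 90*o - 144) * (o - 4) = o^5 - 14*o^4 + 47*o^3 + 62*o^2 - 504*o + 576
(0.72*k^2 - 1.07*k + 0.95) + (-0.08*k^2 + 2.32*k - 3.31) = 0.64*k^2 + 1.25*k - 2.36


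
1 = 1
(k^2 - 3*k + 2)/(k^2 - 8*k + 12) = (k - 1)/(k - 6)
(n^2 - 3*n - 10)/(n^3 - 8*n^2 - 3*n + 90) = (n + 2)/(n^2 - 3*n - 18)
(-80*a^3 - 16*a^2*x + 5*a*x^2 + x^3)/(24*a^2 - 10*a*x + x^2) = (20*a^2 + 9*a*x + x^2)/(-6*a + x)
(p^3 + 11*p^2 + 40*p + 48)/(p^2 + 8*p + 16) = p + 3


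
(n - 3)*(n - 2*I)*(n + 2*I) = n^3 - 3*n^2 + 4*n - 12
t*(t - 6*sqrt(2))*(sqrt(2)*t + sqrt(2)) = sqrt(2)*t^3 - 12*t^2 + sqrt(2)*t^2 - 12*t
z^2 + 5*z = z*(z + 5)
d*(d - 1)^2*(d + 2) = d^4 - 3*d^2 + 2*d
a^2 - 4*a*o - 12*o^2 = (a - 6*o)*(a + 2*o)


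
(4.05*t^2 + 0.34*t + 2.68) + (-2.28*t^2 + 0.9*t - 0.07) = 1.77*t^2 + 1.24*t + 2.61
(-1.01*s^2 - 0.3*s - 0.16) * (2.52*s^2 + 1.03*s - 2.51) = -2.5452*s^4 - 1.7963*s^3 + 1.8229*s^2 + 0.5882*s + 0.4016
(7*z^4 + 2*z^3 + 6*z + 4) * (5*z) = 35*z^5 + 10*z^4 + 30*z^2 + 20*z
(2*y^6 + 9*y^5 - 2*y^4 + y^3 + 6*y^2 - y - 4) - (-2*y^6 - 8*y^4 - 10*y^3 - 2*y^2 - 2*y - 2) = 4*y^6 + 9*y^5 + 6*y^4 + 11*y^3 + 8*y^2 + y - 2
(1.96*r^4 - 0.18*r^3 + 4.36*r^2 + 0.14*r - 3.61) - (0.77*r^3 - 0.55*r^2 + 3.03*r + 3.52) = 1.96*r^4 - 0.95*r^3 + 4.91*r^2 - 2.89*r - 7.13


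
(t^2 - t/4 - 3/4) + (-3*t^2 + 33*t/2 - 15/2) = -2*t^2 + 65*t/4 - 33/4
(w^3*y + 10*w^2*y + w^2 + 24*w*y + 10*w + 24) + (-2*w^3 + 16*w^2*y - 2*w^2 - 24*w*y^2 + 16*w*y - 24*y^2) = w^3*y - 2*w^3 + 26*w^2*y - w^2 - 24*w*y^2 + 40*w*y + 10*w - 24*y^2 + 24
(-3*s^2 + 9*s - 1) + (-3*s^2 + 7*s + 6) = -6*s^2 + 16*s + 5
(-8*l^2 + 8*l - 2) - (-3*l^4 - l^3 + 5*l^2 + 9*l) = 3*l^4 + l^3 - 13*l^2 - l - 2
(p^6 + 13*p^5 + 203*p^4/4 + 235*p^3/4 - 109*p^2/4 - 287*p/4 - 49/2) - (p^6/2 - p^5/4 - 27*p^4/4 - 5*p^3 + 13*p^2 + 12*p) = p^6/2 + 53*p^5/4 + 115*p^4/2 + 255*p^3/4 - 161*p^2/4 - 335*p/4 - 49/2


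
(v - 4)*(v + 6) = v^2 + 2*v - 24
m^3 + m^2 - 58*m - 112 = (m - 8)*(m + 2)*(m + 7)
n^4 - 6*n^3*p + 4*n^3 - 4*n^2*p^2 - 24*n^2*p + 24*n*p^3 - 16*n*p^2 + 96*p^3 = (n + 4)*(n - 6*p)*(n - 2*p)*(n + 2*p)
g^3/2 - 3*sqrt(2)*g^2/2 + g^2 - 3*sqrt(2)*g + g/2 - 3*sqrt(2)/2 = (g/2 + 1/2)*(g + 1)*(g - 3*sqrt(2))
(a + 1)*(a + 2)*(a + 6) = a^3 + 9*a^2 + 20*a + 12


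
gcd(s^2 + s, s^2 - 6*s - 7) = s + 1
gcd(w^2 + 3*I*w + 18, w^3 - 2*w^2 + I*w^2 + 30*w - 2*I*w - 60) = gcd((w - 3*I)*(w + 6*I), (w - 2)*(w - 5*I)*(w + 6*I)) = w + 6*I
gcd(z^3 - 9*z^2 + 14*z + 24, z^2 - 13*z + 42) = z - 6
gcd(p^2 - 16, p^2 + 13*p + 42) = 1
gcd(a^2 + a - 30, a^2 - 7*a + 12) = 1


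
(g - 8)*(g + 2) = g^2 - 6*g - 16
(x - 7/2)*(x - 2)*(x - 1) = x^3 - 13*x^2/2 + 25*x/2 - 7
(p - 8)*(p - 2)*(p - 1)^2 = p^4 - 12*p^3 + 37*p^2 - 42*p + 16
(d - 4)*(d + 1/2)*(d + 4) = d^3 + d^2/2 - 16*d - 8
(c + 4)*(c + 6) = c^2 + 10*c + 24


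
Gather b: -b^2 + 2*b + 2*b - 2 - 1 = -b^2 + 4*b - 3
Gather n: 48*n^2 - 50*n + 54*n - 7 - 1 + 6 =48*n^2 + 4*n - 2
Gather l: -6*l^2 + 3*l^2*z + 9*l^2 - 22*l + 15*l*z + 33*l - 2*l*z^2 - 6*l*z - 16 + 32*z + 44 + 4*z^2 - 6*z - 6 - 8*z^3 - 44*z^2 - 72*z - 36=l^2*(3*z + 3) + l*(-2*z^2 + 9*z + 11) - 8*z^3 - 40*z^2 - 46*z - 14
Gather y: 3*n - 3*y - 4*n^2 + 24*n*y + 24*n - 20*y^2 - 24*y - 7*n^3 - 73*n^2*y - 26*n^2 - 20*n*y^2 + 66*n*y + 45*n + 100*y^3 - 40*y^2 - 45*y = -7*n^3 - 30*n^2 + 72*n + 100*y^3 + y^2*(-20*n - 60) + y*(-73*n^2 + 90*n - 72)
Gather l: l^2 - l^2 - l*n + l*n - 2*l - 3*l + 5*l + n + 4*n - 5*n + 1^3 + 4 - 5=0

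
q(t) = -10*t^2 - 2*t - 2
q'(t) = -20*t - 2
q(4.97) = -258.95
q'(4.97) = -101.40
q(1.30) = -21.50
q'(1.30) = -28.00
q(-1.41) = -19.06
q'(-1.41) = 26.20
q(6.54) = -442.80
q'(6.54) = -132.80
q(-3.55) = -120.92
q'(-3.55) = 69.00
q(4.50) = -213.50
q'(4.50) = -92.00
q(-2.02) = -38.76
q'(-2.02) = 38.40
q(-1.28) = -15.82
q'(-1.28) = 23.60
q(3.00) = -98.00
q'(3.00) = -62.00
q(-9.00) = -794.00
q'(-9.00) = 178.00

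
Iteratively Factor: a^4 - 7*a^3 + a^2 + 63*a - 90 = (a - 3)*(a^3 - 4*a^2 - 11*a + 30) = (a - 3)*(a - 2)*(a^2 - 2*a - 15) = (a - 5)*(a - 3)*(a - 2)*(a + 3)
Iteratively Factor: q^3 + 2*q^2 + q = (q + 1)*(q^2 + q) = q*(q + 1)*(q + 1)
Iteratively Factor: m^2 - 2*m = (m)*(m - 2)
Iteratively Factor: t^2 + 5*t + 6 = (t + 3)*(t + 2)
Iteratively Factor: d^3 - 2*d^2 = (d - 2)*(d^2) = d*(d - 2)*(d)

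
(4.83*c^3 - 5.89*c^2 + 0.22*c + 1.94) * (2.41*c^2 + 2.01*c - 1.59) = 11.6403*c^5 - 4.4866*c^4 - 18.9884*c^3 + 14.4827*c^2 + 3.5496*c - 3.0846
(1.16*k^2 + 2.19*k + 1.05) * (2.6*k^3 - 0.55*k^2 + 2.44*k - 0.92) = 3.016*k^5 + 5.056*k^4 + 4.3559*k^3 + 3.6989*k^2 + 0.5472*k - 0.966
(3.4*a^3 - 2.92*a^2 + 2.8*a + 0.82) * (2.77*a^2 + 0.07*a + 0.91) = 9.418*a^5 - 7.8504*a^4 + 10.6456*a^3 - 0.1898*a^2 + 2.6054*a + 0.7462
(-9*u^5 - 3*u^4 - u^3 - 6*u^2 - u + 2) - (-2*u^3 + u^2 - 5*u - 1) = -9*u^5 - 3*u^4 + u^3 - 7*u^2 + 4*u + 3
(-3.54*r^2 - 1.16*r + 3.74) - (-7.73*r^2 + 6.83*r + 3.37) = 4.19*r^2 - 7.99*r + 0.37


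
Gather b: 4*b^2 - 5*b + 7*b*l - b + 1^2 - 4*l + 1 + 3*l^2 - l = 4*b^2 + b*(7*l - 6) + 3*l^2 - 5*l + 2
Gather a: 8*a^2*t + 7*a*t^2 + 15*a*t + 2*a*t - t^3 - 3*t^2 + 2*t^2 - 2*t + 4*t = 8*a^2*t + a*(7*t^2 + 17*t) - t^3 - t^2 + 2*t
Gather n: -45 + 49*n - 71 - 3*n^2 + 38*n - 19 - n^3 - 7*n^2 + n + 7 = -n^3 - 10*n^2 + 88*n - 128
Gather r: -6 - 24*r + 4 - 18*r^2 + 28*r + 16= -18*r^2 + 4*r + 14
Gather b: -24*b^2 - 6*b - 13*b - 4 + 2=-24*b^2 - 19*b - 2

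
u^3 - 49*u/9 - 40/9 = (u - 8/3)*(u + 1)*(u + 5/3)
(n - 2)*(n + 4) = n^2 + 2*n - 8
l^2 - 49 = (l - 7)*(l + 7)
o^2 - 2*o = o*(o - 2)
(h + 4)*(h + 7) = h^2 + 11*h + 28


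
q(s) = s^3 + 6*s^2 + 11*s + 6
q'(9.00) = 362.00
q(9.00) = 1320.00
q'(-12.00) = 299.00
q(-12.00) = -990.00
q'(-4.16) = 13.00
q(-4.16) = -7.92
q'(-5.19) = 29.53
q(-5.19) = -29.27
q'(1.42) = 34.09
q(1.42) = 36.58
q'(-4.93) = 24.75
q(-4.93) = -22.22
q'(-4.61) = 19.44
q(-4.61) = -15.17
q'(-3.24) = 3.61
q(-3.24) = -0.67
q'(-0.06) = 10.29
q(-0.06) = 5.36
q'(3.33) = 84.23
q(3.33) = 146.09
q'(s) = 3*s^2 + 12*s + 11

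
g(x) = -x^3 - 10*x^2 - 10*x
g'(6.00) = -238.00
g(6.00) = -636.00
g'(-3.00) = 23.00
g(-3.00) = -33.00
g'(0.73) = -26.20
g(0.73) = -13.02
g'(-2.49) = 21.20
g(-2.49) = -21.66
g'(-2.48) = 21.15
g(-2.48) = -21.45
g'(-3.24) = 23.31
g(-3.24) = -38.56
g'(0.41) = -18.70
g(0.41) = -5.85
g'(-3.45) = 23.29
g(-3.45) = -43.46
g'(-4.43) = 19.73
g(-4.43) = -65.01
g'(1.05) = -34.31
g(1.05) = -22.68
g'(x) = -3*x^2 - 20*x - 10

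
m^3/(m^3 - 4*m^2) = m/(m - 4)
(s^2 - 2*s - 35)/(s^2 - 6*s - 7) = (s + 5)/(s + 1)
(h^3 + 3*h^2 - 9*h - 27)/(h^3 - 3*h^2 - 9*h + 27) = (h + 3)/(h - 3)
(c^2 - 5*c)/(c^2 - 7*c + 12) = c*(c - 5)/(c^2 - 7*c + 12)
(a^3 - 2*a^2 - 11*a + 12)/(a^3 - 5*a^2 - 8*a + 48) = (a - 1)/(a - 4)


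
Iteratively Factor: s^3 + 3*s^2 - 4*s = (s + 4)*(s^2 - s) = s*(s + 4)*(s - 1)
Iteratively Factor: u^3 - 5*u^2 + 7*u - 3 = (u - 3)*(u^2 - 2*u + 1) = (u - 3)*(u - 1)*(u - 1)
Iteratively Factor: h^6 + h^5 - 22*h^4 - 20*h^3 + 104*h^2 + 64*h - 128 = (h + 4)*(h^5 - 3*h^4 - 10*h^3 + 20*h^2 + 24*h - 32) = (h - 1)*(h + 4)*(h^4 - 2*h^3 - 12*h^2 + 8*h + 32) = (h - 2)*(h - 1)*(h + 4)*(h^3 - 12*h - 16) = (h - 2)*(h - 1)*(h + 2)*(h + 4)*(h^2 - 2*h - 8) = (h - 2)*(h - 1)*(h + 2)^2*(h + 4)*(h - 4)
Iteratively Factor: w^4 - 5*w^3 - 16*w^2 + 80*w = (w)*(w^3 - 5*w^2 - 16*w + 80) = w*(w + 4)*(w^2 - 9*w + 20) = w*(w - 5)*(w + 4)*(w - 4)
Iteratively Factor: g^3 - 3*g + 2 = (g + 2)*(g^2 - 2*g + 1) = (g - 1)*(g + 2)*(g - 1)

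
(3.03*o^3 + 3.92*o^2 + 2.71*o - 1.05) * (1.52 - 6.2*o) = -18.786*o^4 - 19.6984*o^3 - 10.8436*o^2 + 10.6292*o - 1.596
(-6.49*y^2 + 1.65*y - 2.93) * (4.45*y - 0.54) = -28.8805*y^3 + 10.8471*y^2 - 13.9295*y + 1.5822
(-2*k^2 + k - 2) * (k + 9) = -2*k^3 - 17*k^2 + 7*k - 18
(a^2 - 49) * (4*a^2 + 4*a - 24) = 4*a^4 + 4*a^3 - 220*a^2 - 196*a + 1176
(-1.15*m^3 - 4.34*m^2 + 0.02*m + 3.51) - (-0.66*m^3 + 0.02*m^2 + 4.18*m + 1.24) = -0.49*m^3 - 4.36*m^2 - 4.16*m + 2.27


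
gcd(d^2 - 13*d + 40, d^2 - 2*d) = 1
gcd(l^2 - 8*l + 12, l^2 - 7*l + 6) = l - 6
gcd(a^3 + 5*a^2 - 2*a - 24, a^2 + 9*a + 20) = a + 4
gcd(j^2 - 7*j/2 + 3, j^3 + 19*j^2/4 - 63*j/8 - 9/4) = j - 3/2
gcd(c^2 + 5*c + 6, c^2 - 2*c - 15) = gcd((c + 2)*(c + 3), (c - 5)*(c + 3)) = c + 3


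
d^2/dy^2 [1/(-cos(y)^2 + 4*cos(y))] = ((1 - cos(2*y))^2 + 15*cos(y) + 9*cos(2*y) - 3*cos(3*y) - 27)/((cos(y) - 4)^3*cos(y)^3)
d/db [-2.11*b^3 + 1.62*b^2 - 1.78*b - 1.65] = -6.33*b^2 + 3.24*b - 1.78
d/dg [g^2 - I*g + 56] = 2*g - I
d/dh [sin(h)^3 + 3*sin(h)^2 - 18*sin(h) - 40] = 3*(sin(h)^2 + 2*sin(h) - 6)*cos(h)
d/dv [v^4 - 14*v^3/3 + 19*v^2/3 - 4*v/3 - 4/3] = 4*v^3 - 14*v^2 + 38*v/3 - 4/3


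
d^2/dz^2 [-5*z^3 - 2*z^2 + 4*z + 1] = -30*z - 4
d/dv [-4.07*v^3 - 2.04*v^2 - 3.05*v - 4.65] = -12.21*v^2 - 4.08*v - 3.05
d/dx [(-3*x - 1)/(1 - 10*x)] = -13/(10*x - 1)^2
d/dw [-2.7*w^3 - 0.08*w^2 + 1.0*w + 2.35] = -8.1*w^2 - 0.16*w + 1.0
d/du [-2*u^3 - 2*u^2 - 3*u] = -6*u^2 - 4*u - 3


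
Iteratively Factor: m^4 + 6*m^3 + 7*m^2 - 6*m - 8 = (m + 2)*(m^3 + 4*m^2 - m - 4) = (m + 1)*(m + 2)*(m^2 + 3*m - 4) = (m - 1)*(m + 1)*(m + 2)*(m + 4)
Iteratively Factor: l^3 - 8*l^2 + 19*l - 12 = (l - 4)*(l^2 - 4*l + 3) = (l - 4)*(l - 3)*(l - 1)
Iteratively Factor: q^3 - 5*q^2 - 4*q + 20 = (q + 2)*(q^2 - 7*q + 10) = (q - 5)*(q + 2)*(q - 2)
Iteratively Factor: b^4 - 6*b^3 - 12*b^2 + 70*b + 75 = (b + 3)*(b^3 - 9*b^2 + 15*b + 25) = (b - 5)*(b + 3)*(b^2 - 4*b - 5) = (b - 5)*(b + 1)*(b + 3)*(b - 5)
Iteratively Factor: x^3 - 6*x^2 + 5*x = (x - 5)*(x^2 - x) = (x - 5)*(x - 1)*(x)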